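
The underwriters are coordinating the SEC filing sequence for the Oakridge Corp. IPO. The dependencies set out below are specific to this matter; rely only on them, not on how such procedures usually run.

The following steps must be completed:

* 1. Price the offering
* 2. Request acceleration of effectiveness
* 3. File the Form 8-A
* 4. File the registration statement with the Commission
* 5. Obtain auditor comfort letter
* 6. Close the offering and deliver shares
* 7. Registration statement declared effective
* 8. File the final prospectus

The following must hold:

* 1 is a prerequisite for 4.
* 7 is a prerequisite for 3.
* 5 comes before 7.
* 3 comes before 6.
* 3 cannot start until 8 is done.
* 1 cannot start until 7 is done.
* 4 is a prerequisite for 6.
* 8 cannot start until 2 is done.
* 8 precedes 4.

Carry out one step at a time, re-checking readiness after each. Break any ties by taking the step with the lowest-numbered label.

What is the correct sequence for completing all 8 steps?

2 and 5 have no prerequisites; 2 has the earlier label, so 2 is first.
Now 5 and 8 have their prerequisites met. 5 has the earlier label, so 5 next.
7 now also ready, so the ready set is {7, 8}; 7 has the earlier label → 7.
Now 1 and 8 have their prerequisites met. 1 has the earlier label, so 1 next.
8 needed 2, now all done → 8.
3 and 4 are both available; 3 has the earlier label → 3.
Next only 4 has its prerequisites met → 4.
6 is the only step now ready → 6.

2, 5, 7, 1, 8, 3, 4, 6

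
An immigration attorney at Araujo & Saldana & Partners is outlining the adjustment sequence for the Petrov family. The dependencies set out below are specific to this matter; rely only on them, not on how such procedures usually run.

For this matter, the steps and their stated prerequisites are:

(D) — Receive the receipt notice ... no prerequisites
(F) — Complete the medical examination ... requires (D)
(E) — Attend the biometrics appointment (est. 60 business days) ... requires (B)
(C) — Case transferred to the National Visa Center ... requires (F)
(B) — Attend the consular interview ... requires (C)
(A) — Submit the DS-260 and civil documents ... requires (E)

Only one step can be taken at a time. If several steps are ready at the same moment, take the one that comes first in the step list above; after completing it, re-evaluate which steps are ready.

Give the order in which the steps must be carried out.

(D) is the only step with nothing outstanding, so it goes first.
That leaves (F) as the only ready step → (F).
(C) is the only step now ready → (C).
(B) is the only step now ready → (B).
(E) is the only step now ready → (E).
That leaves (A) as the only ready step → (A).

(D), (F), (C), (B), (E), (A)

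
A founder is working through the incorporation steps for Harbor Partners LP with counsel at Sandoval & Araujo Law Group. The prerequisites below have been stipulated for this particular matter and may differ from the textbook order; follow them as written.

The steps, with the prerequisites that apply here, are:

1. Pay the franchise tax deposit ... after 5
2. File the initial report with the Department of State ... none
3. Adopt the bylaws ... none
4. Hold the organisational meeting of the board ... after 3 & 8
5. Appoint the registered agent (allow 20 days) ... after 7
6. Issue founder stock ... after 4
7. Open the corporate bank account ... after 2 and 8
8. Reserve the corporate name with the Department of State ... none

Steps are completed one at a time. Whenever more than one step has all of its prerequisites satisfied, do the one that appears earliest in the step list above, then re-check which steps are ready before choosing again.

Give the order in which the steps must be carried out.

Nothing is required for 2, 3 and 8. 2 is listed earlier → 2 first.
3 and 8 are both available; 3 is listed earlier → 3.
8 is the only step now ready → 8.
Now 4 and 7 have their prerequisites met. 4 is listed earlier, so 4 next.
6 now also ready, so the ready set is {6, 7}; 6 is listed earlier → 6.
7 needed 2 and 8, now all done → 7.
5 is the only step now ready → 5.
Next only 1 has its prerequisites met → 1.

2 3 8 4 6 7 5 1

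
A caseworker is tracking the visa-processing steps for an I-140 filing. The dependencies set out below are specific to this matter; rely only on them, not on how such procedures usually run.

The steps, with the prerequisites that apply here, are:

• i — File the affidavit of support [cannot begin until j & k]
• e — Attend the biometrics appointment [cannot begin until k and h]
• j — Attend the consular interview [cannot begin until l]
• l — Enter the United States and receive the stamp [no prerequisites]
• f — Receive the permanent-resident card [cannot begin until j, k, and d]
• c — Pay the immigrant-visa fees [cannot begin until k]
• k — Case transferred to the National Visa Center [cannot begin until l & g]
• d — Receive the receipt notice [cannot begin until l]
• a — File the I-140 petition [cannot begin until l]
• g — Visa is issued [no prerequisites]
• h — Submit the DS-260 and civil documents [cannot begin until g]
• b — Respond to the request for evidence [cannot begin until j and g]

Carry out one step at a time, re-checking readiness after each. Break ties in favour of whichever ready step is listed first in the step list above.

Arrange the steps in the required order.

l, j, d, a, g, k, i, f, c, h, e, b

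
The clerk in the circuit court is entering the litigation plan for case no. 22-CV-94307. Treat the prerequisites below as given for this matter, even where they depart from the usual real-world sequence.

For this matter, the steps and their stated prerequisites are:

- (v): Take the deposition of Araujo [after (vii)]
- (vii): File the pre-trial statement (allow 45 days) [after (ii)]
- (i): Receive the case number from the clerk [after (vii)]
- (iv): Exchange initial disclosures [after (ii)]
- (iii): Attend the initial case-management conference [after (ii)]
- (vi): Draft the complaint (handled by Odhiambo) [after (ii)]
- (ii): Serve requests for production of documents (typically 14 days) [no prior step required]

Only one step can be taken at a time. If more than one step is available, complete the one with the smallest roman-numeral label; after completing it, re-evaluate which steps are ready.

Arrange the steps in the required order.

(ii), (iii), (iv), (vi), (vii), (i), (v)

Only (ii) has no prerequisites, so it is first.
Now (iii), (iv), (vi) and (vii) have their prerequisites met. (iii) has the earlier label, so (iii) next.
Now (iv), (vi) and (vii) have their prerequisites met. (iv) has the earlier label, so (iv) next.
Now (vi) and (vii) have their prerequisites met. (vi) has the earlier label, so (vi) next.
(vii) is the only step now ready → (vii).
Ready: (i) and (v). (i) has the earlier label → (i).
That leaves (v) as the only ready step → (v).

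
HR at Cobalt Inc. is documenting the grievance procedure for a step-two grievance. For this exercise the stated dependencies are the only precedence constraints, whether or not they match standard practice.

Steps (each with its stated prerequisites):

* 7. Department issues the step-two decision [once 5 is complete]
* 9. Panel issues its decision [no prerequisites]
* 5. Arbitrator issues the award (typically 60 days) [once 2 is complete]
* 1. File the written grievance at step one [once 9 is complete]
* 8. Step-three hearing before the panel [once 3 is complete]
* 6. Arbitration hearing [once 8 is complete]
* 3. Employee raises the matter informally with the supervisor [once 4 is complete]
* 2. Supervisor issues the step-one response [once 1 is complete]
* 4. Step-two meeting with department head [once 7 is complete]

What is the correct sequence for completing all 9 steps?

9 → 1 → 2 → 5 → 7 → 4 → 3 → 8 → 6

9 is the only step with nothing outstanding, so it goes first.
1 needed 9, now all done → 1.
2 needed 1, now all done → 2.
That leaves 5 as the only ready step → 5.
7 needed 5, now all done → 7.
4 is the only step now ready → 4.
3 is the only step now ready → 3.
8 needed 3, now all done → 8.
Next only 6 has its prerequisites met → 6.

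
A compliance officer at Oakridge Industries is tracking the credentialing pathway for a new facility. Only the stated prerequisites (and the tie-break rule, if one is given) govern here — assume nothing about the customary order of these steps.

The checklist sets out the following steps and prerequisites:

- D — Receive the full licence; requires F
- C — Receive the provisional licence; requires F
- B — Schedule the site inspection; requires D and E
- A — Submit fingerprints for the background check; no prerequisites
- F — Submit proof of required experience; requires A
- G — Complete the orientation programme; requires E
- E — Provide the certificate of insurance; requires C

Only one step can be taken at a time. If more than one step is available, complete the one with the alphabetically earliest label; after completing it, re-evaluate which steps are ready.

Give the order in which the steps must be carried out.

A → F → C → D → E → B → G

A is the only step with nothing outstanding, so it goes first.
F needed A, now all done → F.
C and D are both available; C has the earlier label → C.
E now also ready, so the ready set is {D, E}; D has the earlier label → D.
E needed C, now all done → E.
Ready: B and G. B has the earlier label → B.
G is the only step now ready → G.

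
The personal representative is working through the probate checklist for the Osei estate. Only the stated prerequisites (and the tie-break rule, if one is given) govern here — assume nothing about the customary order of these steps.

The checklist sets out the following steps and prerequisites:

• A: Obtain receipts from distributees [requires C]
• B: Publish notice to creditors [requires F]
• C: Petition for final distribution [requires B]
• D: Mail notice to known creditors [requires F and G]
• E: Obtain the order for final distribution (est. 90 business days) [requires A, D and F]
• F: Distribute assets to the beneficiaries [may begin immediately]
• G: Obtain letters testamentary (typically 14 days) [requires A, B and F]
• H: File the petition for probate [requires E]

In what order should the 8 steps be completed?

F B C A G D E H

F is the only step with nothing outstanding, so it goes first.
B is the only step now ready → B.
C needed B, now all done → C.
A needed C, now all done → A.
G needed A, B and F, now all done → G.
Next only D has its prerequisites met → D.
E is the only step now ready → E.
H needed E, now all done → H.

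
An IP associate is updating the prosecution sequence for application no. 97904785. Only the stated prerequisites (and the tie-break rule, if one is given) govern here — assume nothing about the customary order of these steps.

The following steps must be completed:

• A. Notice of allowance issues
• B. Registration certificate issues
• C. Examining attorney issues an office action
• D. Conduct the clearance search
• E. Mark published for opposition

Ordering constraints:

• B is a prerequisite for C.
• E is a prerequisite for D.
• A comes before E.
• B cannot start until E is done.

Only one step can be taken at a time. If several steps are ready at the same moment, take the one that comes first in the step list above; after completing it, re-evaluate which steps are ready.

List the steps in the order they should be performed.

A → E → B → C → D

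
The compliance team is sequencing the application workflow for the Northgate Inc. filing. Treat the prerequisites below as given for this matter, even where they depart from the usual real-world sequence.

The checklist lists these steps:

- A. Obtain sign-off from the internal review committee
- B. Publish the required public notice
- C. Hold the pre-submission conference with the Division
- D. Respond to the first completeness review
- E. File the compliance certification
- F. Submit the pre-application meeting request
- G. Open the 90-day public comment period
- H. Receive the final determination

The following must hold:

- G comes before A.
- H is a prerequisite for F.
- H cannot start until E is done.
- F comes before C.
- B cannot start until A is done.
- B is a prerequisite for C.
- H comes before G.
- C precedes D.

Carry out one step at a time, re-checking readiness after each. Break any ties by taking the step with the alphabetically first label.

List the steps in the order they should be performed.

Only E has no prerequisites, so it is first.
That leaves H as the only ready step → H.
Ready: F and G. F has the earlier label → F.
G needed H, now all done → G.
A needed G, now all done → A.
B needed A, now all done → B.
C needed B and F, now all done → C.
D needed C, now all done → D.

E, H, F, G, A, B, C, D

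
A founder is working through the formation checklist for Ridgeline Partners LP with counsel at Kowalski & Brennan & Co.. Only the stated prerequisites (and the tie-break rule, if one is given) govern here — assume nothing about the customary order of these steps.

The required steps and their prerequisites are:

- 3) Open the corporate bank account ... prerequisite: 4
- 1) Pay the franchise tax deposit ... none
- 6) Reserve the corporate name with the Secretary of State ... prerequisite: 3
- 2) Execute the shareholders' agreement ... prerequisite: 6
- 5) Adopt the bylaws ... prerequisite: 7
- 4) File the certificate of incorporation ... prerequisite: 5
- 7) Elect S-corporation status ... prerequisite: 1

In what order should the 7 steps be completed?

1, 7, 5, 4, 3, 6, 2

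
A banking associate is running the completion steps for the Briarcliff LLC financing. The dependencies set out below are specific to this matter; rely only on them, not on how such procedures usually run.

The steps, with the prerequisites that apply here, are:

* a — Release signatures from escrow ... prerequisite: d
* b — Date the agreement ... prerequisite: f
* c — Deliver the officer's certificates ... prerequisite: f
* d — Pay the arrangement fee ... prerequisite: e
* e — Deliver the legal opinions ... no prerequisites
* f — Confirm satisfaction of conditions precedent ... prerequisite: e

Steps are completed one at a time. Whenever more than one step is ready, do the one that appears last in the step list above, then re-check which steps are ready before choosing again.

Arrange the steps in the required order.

Only e has no prerequisites, so it is first.
Now f and d have their prerequisites met. f is listed later, so f next.
d, c and b are all available; d is listed later → d.
a now also ready, so the ready set is {c, b, a}; c is listed later → c.
b and a are both available; b is listed later → b.
That leaves a as the only ready step → a.

e, f, d, c, b, a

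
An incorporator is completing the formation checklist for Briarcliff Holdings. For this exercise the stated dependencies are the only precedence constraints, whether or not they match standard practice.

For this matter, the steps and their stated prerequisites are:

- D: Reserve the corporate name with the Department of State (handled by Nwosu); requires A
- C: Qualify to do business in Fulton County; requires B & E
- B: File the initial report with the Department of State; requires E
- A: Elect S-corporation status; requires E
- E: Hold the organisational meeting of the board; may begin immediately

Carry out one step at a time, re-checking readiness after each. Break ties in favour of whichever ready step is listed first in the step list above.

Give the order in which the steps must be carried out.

Only E has no prerequisites, so it is first.
B and A are both available; B is listed earlier → B.
C now also ready, so the ready set is {C, A}; C is listed earlier → C.
A is the only step now ready → A.
D needed A, now all done → D.

E, B, C, A, D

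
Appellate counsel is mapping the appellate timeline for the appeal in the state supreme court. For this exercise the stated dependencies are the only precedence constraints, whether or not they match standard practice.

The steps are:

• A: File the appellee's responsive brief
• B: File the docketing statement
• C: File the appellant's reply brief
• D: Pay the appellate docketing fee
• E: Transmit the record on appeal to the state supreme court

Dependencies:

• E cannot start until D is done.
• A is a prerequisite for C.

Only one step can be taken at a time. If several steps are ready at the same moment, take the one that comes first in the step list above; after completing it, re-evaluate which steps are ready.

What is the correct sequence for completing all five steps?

A, B, C, D, E

A, B and D have no prerequisites; A is listed earlier, so A is first.
C now also ready, so the ready set is {B, C, D}; B is listed earlier → B.
Now C and D have their prerequisites met. C is listed earlier, so C next.
That leaves D as the only ready step → D.
E needed D, now all done → E.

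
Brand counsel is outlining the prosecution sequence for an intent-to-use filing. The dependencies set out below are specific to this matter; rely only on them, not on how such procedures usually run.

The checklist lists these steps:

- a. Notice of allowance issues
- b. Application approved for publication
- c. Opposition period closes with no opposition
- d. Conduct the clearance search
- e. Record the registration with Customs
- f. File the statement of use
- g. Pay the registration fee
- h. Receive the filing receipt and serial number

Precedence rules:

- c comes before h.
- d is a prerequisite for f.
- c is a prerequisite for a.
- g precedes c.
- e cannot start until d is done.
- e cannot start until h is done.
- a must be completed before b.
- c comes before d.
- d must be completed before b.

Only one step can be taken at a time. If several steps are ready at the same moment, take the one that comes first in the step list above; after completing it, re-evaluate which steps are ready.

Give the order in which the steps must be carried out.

g, c, a, d, b, f, h, e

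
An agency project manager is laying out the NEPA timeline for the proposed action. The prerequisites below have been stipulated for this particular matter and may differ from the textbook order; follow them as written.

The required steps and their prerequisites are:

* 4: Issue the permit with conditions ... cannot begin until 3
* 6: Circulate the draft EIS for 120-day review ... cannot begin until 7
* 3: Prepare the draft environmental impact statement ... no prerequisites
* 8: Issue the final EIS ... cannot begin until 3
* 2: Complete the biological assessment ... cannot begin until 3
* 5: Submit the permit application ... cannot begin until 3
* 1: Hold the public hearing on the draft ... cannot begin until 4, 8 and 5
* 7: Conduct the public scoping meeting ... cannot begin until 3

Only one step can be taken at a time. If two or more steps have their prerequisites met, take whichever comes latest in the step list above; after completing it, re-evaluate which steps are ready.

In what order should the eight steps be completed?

3 → 7 → 5 → 2 → 8 → 6 → 4 → 1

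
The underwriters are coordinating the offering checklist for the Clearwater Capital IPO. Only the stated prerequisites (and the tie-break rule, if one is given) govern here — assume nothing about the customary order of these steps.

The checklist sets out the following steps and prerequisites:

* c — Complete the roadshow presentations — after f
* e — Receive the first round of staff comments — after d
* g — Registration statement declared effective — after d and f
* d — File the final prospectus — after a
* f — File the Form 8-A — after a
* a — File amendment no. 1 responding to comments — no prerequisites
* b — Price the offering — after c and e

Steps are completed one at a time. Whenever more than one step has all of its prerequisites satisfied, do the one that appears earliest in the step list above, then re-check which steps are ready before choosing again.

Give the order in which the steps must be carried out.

a is the only step with nothing outstanding, so it goes first.
Now d and f have their prerequisites met. d is listed earlier, so d next.
e and f are both available; e is listed earlier → e.
f needed a, now all done → f.
c and g are both available; c is listed earlier → c.
g and b are both available; g is listed earlier → g.
Next only b has its prerequisites met → b.

a, d, e, f, c, g, b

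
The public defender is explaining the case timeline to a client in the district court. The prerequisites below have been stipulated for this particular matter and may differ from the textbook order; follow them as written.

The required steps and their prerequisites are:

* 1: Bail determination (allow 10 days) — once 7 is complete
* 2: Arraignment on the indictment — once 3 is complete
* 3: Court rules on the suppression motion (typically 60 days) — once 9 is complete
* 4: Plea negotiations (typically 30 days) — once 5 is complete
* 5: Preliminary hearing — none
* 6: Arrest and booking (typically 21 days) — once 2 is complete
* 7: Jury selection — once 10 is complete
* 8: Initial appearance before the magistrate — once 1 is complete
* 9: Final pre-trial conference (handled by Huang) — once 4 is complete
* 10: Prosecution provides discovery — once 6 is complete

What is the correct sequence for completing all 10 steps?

5, 4, 9, 3, 2, 6, 10, 7, 1, 8

Only 5 has no prerequisites, so it is first.
Next only 4 has its prerequisites met → 4.
9 needed 4, now all done → 9.
3 needed 9, now all done → 3.
That leaves 2 as the only ready step → 2.
6 needed 2, now all done → 6.
10 needed 6, now all done → 10.
That leaves 7 as the only ready step → 7.
Next only 1 has its prerequisites met → 1.
8 is the only step now ready → 8.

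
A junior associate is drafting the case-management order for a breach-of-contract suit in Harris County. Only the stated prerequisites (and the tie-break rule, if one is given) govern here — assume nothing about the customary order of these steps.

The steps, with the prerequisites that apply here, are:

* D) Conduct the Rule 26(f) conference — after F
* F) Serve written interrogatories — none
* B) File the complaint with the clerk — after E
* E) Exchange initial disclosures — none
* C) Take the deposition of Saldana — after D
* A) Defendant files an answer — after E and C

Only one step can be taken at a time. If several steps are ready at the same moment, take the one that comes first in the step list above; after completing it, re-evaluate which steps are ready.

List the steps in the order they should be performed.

Nothing is required for F and E. F is listed earlier → F first.
D now also ready, so the ready set is {D, E}; D is listed earlier → D.
C now also ready, so the ready set is {E, C}; E is listed earlier → E.
B now also ready, so the ready set is {B, C}; B is listed earlier → B.
That leaves C as the only ready step → C.
A needed E and C, now all done → A.

F, D, E, B, C, A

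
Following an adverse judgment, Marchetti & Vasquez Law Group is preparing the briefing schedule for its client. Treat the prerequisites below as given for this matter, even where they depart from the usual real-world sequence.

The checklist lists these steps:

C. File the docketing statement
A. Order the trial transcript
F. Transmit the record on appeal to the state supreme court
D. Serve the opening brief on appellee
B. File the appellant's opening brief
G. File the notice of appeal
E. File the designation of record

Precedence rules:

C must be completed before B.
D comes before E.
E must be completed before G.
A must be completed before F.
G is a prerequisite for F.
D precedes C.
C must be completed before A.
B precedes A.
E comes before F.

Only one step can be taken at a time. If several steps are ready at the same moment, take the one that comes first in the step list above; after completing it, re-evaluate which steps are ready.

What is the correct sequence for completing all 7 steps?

Only D has no prerequisites, so it is first.
Now C and E have their prerequisites met. C is listed earlier, so C next.
B now also ready, so the ready set is {B, E}; B is listed earlier → B.
Now A and E have their prerequisites met. A is listed earlier, so A next.
Next only E has its prerequisites met → E.
Next only G has its prerequisites met → G.
F is the only step now ready → F.

D, C, B, A, E, G, F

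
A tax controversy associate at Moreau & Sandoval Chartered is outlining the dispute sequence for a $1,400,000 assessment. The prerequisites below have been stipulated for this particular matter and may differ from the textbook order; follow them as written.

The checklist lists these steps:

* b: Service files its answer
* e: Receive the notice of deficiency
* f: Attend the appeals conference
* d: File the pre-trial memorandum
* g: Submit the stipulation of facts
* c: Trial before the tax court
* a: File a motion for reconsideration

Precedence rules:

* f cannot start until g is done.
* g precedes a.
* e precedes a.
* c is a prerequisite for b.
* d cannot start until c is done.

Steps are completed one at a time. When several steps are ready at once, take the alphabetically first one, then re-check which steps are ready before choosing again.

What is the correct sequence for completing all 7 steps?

c, e and g have no prerequisites; c has the earlier label, so c is first.
Ready: b, d, e and g. b has the earlier label → b.
Now d, e and g have their prerequisites met. d has the earlier label, so d next.
Now e and g have their prerequisites met. e has the earlier label, so e next.
g is the only step now ready → g.
Ready: a and f. a has the earlier label → a.
f is the only step now ready → f.

c, b, d, e, g, a, f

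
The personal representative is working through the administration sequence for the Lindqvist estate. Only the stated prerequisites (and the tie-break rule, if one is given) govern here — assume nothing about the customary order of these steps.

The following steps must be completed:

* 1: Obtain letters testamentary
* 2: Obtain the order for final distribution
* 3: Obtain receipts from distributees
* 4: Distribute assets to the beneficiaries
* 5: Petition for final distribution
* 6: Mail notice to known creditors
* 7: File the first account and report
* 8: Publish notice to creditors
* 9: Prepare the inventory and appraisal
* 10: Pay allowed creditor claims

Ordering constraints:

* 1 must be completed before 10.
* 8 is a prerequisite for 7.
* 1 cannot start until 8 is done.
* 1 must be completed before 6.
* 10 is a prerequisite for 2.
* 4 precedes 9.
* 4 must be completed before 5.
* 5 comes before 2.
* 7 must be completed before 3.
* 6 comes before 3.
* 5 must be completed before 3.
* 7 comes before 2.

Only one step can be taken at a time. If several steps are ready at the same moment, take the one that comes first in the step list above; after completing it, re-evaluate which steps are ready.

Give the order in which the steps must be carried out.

Nothing is required for 4 and 8. 4 is listed earlier → 4 first.
Now 5, 8 and 9 have their prerequisites met. 5 is listed earlier, so 5 next.
Now 8 and 9 have their prerequisites met. 8 is listed earlier, so 8 next.
Now 1, 7 and 9 have their prerequisites met. 1 is listed earlier, so 1 next.
Ready: 6, 7, 9 and 10. 6 is listed earlier → 6.
Ready: 7, 9 and 10. 7 is listed earlier → 7.
3 now also ready, so the ready set is {3, 9, 10}; 3 is listed earlier → 3.
Ready: 9 and 10. 9 is listed earlier → 9.
Next only 10 has its prerequisites met → 10.
2 is the only step now ready → 2.

4 → 5 → 8 → 1 → 6 → 7 → 3 → 9 → 10 → 2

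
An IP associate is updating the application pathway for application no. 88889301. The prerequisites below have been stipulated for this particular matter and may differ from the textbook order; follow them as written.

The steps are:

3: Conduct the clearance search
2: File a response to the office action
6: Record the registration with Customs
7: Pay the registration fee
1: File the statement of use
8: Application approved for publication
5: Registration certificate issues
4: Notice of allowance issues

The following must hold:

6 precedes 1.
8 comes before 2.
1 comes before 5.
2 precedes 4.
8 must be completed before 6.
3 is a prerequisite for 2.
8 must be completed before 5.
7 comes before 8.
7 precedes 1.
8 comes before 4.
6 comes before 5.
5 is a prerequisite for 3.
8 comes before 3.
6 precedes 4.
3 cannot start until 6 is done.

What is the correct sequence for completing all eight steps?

Only 7 has no prerequisites, so it is first.
8 needed 7, now all done → 8.
6 needed 8, now all done → 6.
1 is the only step now ready → 1.
That leaves 5 as the only ready step → 5.
3 needed 6, 8 and 5, now all done → 3.
2 needed 3 and 8, now all done → 2.
4 needed 2, 6 and 8, now all done → 4.

7 → 8 → 6 → 1 → 5 → 3 → 2 → 4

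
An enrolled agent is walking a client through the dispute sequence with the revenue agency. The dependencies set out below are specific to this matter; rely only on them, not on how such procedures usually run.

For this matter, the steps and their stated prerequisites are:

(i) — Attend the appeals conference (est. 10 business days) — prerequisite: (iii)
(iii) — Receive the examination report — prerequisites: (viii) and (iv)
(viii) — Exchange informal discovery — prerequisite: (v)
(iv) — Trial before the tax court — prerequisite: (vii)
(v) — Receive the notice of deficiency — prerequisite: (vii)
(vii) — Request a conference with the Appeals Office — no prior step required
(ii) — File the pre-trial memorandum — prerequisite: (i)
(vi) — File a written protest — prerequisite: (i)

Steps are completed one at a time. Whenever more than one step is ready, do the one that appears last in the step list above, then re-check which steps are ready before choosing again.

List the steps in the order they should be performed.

(vii) (v) (iv) (viii) (iii) (i) (vi) (ii)

Only (vii) has no prerequisites, so it is first.
(v) and (iv) are both available; (v) is listed later → (v).
(viii) now also ready, so the ready set is {(iv), (viii)}; (iv) is listed later → (iv).
Next only (viii) has its prerequisites met → (viii).
(iii) needed (iv) and (viii), now all done → (iii).
(i) needed (iii), now all done → (i).
(vi) and (ii) are both available; (vi) is listed later → (vi).
(ii) is the only step now ready → (ii).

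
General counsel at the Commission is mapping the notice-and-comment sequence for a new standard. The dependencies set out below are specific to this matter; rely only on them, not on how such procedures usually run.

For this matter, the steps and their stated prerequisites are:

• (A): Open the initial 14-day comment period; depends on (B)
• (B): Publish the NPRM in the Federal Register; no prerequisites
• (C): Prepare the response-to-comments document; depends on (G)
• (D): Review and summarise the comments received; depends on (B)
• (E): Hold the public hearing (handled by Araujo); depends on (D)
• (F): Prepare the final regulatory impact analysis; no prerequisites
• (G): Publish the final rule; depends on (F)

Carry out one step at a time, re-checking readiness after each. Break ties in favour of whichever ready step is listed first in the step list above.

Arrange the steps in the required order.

(B) and (F) have no prerequisites; (B) is listed earlier, so (B) is first.
(A) and (D) now also ready, so the ready set is {(A), (D), (F)}; (A) is listed earlier → (A).
(D) and (F) are both available; (D) is listed earlier → (D).
(E) and (F) are both available; (E) is listed earlier → (E).
(F) is the only step now ready → (F).
(G) is the only step now ready → (G).
Next only (C) has its prerequisites met → (C).

(B) → (A) → (D) → (E) → (F) → (G) → (C)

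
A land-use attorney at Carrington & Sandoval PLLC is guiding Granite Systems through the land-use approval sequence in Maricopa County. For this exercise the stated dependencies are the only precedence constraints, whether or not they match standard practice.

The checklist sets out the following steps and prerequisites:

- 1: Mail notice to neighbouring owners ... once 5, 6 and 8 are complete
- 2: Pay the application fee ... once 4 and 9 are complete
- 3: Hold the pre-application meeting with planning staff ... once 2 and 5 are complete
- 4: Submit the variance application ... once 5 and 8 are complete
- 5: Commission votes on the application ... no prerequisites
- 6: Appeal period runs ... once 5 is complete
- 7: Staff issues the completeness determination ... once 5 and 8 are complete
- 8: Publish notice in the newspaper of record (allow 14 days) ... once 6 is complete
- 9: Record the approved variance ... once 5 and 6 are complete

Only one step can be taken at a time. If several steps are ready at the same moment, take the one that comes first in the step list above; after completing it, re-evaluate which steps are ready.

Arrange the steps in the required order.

5, 6, 8, 1, 4, 7, 9, 2, 3

Only 5 has no prerequisites, so it is first.
That leaves 6 as the only ready step → 6.
Now 8 and 9 have their prerequisites met. 8 is listed earlier, so 8 next.
Ready: 1, 4, 7 and 9. 1 is listed earlier → 1.
Now 4, 7 and 9 have their prerequisites met. 4 is listed earlier, so 4 next.
Ready: 7 and 9. 7 is listed earlier → 7.
Next only 9 has its prerequisites met → 9.
That leaves 2 as the only ready step → 2.
3 needed 2 and 5, now all done → 3.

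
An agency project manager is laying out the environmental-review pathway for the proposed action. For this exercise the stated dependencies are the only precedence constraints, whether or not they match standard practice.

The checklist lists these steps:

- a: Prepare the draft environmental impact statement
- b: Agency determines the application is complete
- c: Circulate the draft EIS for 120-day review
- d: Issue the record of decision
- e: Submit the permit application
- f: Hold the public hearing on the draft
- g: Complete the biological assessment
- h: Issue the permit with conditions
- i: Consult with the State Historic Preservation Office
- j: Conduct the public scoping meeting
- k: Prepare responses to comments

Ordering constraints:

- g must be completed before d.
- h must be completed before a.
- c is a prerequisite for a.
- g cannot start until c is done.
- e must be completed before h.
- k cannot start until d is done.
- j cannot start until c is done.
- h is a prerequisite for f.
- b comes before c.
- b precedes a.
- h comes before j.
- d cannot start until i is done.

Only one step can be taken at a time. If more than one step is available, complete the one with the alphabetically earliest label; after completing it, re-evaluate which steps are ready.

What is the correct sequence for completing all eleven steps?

Nothing is required for b, e and i. b has the earlier label → b first.
c now also ready, so the ready set is {c, e, i}; c has the earlier label → c.
Now e, g and i have their prerequisites met. e has the earlier label, so e next.
h now also ready, so the ready set is {g, h, i}; g has the earlier label → g.
Ready: h and i. h has the earlier label → h.
a, f, i and j are all available; a has the earlier label → a.
Now f, i and j have their prerequisites met. f has the earlier label, so f next.
i and j are both available; i has the earlier label → i.
Now d and j have their prerequisites met. d has the earlier label, so d next.
k now also ready, so the ready set is {j, k}; j has the earlier label → j.
Next only k has its prerequisites met → k.

b c e g h a f i d j k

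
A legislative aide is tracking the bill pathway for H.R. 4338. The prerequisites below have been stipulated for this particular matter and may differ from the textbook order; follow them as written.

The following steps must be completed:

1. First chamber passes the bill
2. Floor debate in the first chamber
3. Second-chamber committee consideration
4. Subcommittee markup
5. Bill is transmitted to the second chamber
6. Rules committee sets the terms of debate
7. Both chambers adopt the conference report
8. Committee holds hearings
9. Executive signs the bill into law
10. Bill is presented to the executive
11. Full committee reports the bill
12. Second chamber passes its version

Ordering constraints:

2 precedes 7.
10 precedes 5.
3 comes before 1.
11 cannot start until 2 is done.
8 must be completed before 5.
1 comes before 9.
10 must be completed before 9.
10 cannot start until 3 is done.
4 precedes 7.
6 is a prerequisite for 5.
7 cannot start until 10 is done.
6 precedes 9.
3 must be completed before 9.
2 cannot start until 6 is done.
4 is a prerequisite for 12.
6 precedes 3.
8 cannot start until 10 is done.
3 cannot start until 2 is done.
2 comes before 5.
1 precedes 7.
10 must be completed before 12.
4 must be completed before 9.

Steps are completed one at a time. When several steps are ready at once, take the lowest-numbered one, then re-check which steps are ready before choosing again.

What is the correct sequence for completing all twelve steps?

4 and 6 have no prerequisites; 4 has the earlier label, so 4 is first.
6 is the only step now ready → 6.
2 is the only step now ready → 2.
Ready: 3 and 11. 3 has the earlier label → 3.
Ready: 1, 10 and 11. 1 has the earlier label → 1.
10 and 11 are both available; 10 has the earlier label → 10.
7, 8, 9 and 12 now also ready, so the ready set is {7, 8, 9, 11, 12}; 7 has the earlier label → 7.
Now 8, 9, 11 and 12 have their prerequisites met. 8 has the earlier label, so 8 next.
Ready: 5, 9, 11 and 12. 5 has the earlier label → 5.
9, 11 and 12 are all available; 9 has the earlier label → 9.
Now 11 and 12 have their prerequisites met. 11 has the earlier label, so 11 next.
12 needed 4 and 10, now all done → 12.

4, 6, 2, 3, 1, 10, 7, 8, 5, 9, 11, 12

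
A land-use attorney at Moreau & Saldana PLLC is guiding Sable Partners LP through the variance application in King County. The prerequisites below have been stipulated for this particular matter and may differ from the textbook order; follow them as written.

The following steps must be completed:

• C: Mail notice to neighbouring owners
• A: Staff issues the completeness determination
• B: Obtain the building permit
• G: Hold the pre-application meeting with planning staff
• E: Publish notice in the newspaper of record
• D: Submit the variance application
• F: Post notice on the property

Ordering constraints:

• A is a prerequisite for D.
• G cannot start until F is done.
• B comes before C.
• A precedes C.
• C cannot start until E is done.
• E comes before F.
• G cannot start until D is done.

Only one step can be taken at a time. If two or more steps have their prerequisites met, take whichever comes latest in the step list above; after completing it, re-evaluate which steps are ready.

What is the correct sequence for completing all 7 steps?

E F B A D G C

E, B and A have no prerequisites; E is listed later, so E is first.
Ready: F, B and A. F is listed later → F.
Ready: B and A. B is listed later → B.
A is the only step now ready → A.
Ready: D and C. D is listed later → D.
G now also ready, so the ready set is {G, C}; G is listed later → G.
That leaves C as the only ready step → C.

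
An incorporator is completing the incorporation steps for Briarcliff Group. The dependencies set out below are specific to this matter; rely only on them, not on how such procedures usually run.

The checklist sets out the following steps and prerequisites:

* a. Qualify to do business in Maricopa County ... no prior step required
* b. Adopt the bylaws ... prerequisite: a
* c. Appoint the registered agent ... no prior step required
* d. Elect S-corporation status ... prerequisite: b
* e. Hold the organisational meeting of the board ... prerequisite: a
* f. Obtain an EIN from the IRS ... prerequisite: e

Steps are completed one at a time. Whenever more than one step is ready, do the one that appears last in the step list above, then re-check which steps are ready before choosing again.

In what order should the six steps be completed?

Nothing is required for c and a. c is listed later → c first.
Next only a has its prerequisites met → a.
e and b are both available; e is listed later → e.
f now also ready, so the ready set is {f, b}; f is listed later → f.
Next only b has its prerequisites met → b.
d needed b, now all done → d.

c a e f b d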